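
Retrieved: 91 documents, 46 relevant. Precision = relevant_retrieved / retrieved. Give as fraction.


Precision = relevant_retrieved / total_retrieved
= 46 / 91
= 46 / (46 + 45)
= 46/91

46/91


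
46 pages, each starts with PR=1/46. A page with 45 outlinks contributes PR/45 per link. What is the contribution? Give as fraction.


Initial PR = 1/46 = 1/46
Outlinks = 45
Contribution per link = PR / outlinks
= 1/46 / 45
= 1/2070

1/2070


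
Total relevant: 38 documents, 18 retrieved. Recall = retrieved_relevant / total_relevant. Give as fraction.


Recall = retrieved_relevant / total_relevant
= 18 / 38
= 18 / (18 + 20)
= 9/19

9/19


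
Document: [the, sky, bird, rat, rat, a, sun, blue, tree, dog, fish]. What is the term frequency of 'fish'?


Document has 11 words
Scanning for 'fish':
Found at positions: [10]
Count = 1

1


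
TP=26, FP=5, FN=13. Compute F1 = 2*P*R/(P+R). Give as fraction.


F1 = 2 * P * R / (P + R)
P = TP/(TP+FP) = 26/31 = 26/31
R = TP/(TP+FN) = 26/39 = 2/3
2 * P * R = 2 * 26/31 * 2/3 = 104/93
P + R = 26/31 + 2/3 = 140/93
F1 = 104/93 / 140/93 = 26/35

26/35


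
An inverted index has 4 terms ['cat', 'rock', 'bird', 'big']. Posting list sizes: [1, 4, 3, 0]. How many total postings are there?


Summing posting list sizes:
'cat': 1 postings
'rock': 4 postings
'bird': 3 postings
'big': 0 postings
Total = 1 + 4 + 3 + 0 = 8

8


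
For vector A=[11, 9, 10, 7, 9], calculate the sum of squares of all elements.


|A|^2 = sum of squared components
A[0]^2 = 11^2 = 121
A[1]^2 = 9^2 = 81
A[2]^2 = 10^2 = 100
A[3]^2 = 7^2 = 49
A[4]^2 = 9^2 = 81
Sum = 121 + 81 + 100 + 49 + 81 = 432

432


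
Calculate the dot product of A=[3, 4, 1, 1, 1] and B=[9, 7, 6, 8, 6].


Dot product = sum of element-wise products
A[0]*B[0] = 3*9 = 27
A[1]*B[1] = 4*7 = 28
A[2]*B[2] = 1*6 = 6
A[3]*B[3] = 1*8 = 8
A[4]*B[4] = 1*6 = 6
Sum = 27 + 28 + 6 + 8 + 6 = 75

75


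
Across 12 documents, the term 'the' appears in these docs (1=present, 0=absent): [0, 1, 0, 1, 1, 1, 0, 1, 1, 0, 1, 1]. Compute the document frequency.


Checking each document for 'the':
Doc 1: absent
Doc 2: present
Doc 3: absent
Doc 4: present
Doc 5: present
Doc 6: present
Doc 7: absent
Doc 8: present
Doc 9: present
Doc 10: absent
Doc 11: present
Doc 12: present
df = sum of presences = 0 + 1 + 0 + 1 + 1 + 1 + 0 + 1 + 1 + 0 + 1 + 1 = 8

8


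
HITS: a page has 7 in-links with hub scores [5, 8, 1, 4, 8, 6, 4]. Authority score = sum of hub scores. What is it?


Authority = sum of hub scores of in-linkers
In-link 1: hub score = 5
In-link 2: hub score = 8
In-link 3: hub score = 1
In-link 4: hub score = 4
In-link 5: hub score = 8
In-link 6: hub score = 6
In-link 7: hub score = 4
Authority = 5 + 8 + 1 + 4 + 8 + 6 + 4 = 36

36


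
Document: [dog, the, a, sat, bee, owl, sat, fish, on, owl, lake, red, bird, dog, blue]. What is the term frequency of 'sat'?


Document has 15 words
Scanning for 'sat':
Found at positions: [3, 6]
Count = 2

2


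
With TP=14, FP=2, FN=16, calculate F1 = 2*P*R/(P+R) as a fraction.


F1 = 2 * P * R / (P + R)
P = TP/(TP+FP) = 14/16 = 7/8
R = TP/(TP+FN) = 14/30 = 7/15
2 * P * R = 2 * 7/8 * 7/15 = 49/60
P + R = 7/8 + 7/15 = 161/120
F1 = 49/60 / 161/120 = 14/23

14/23


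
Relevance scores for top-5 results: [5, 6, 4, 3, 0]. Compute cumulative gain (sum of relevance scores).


Cumulative Gain = sum of relevance scores
Position 1: rel=5, running sum=5
Position 2: rel=6, running sum=11
Position 3: rel=4, running sum=15
Position 4: rel=3, running sum=18
Position 5: rel=0, running sum=18
CG = 18

18


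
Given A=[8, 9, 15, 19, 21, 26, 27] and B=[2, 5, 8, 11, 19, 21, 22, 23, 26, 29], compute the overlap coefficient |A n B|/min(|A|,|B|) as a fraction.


A intersect B = [8, 19, 21, 26]
|A intersect B| = 4
min(|A|, |B|) = min(7, 10) = 7
Overlap = 4 / 7 = 4/7

4/7


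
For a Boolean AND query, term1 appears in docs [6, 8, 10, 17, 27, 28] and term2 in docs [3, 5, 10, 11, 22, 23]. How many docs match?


Boolean AND: find intersection of posting lists
term1 docs: [6, 8, 10, 17, 27, 28]
term2 docs: [3, 5, 10, 11, 22, 23]
Intersection: [10]
|intersection| = 1

1


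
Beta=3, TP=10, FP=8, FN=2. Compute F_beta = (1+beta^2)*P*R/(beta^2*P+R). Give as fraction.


P = TP/(TP+FP) = 10/18 = 5/9
R = TP/(TP+FN) = 10/12 = 5/6
beta^2 = 3^2 = 9
(1 + beta^2) = 10
Numerator = (1+beta^2)*P*R = 125/27
Denominator = beta^2*P + R = 5 + 5/6 = 35/6
F_beta = 50/63

50/63


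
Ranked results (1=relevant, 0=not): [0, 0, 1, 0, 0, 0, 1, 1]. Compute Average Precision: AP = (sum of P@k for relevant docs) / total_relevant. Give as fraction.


Computing P@k for each relevant position:
Position 1: not relevant
Position 2: not relevant
Position 3: relevant, P@3 = 1/3 = 1/3
Position 4: not relevant
Position 5: not relevant
Position 6: not relevant
Position 7: relevant, P@7 = 2/7 = 2/7
Position 8: relevant, P@8 = 3/8 = 3/8
Sum of P@k = 1/3 + 2/7 + 3/8 = 167/168
AP = 167/168 / 3 = 167/504

167/504


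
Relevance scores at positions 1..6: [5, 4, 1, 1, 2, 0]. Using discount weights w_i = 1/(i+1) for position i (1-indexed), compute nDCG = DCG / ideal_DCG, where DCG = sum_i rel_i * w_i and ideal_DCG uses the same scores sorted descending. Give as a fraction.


Position discount weights w_i = 1/(i+1) for i=1..6:
Weights = [1/2, 1/3, 1/4, 1/5, 1/6, 1/7]
Actual relevance: [5, 4, 1, 1, 2, 0]
DCG = 5/2 + 4/3 + 1/4 + 1/5 + 2/6 + 0/7 = 277/60
Ideal relevance (sorted desc): [5, 4, 2, 1, 1, 0]
Ideal DCG = 5/2 + 4/3 + 2/4 + 1/5 + 1/6 + 0/7 = 47/10
nDCG = DCG / ideal_DCG = 277/60 / 47/10 = 277/282

277/282


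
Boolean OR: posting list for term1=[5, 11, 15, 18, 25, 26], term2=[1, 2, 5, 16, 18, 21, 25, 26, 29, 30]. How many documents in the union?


Boolean OR: find union of posting lists
term1 docs: [5, 11, 15, 18, 25, 26]
term2 docs: [1, 2, 5, 16, 18, 21, 25, 26, 29, 30]
Union: [1, 2, 5, 11, 15, 16, 18, 21, 25, 26, 29, 30]
|union| = 12

12


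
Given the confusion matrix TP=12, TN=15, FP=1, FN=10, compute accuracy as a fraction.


Accuracy = (TP + TN) / (TP + TN + FP + FN)
TP + TN = 12 + 15 = 27
Total = 12 + 15 + 1 + 10 = 38
Accuracy = 27 / 38 = 27/38

27/38


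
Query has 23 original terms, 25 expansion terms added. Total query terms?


Original terms: 23
Expansion terms: 25
Total = 23 + 25 = 48

48


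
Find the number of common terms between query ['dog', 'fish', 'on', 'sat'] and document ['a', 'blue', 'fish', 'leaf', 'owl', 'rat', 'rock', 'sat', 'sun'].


Query terms: ['dog', 'fish', 'on', 'sat']
Document terms: ['a', 'blue', 'fish', 'leaf', 'owl', 'rat', 'rock', 'sat', 'sun']
Common terms: ['fish', 'sat']
Overlap count = 2

2


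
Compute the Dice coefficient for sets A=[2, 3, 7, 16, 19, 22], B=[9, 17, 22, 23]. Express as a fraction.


A intersect B = [22]
|A intersect B| = 1
|A| = 6, |B| = 4
Dice = 2*1 / (6+4)
= 2 / 10 = 1/5

1/5


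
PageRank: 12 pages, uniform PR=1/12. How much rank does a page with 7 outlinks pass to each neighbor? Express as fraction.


Initial PR = 1/12 = 1/12
Outlinks = 7
Contribution per link = PR / outlinks
= 1/12 / 7
= 1/84

1/84


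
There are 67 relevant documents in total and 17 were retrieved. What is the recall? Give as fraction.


Recall = retrieved_relevant / total_relevant
= 17 / 67
= 17 / (17 + 50)
= 17/67

17/67


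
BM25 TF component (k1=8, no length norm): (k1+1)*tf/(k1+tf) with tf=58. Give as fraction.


BM25 TF component = (k1+1)*tf / (k1+tf)
k1 = 8, tf = 58
Numerator = (8+1)*58 = 522
Denominator = 8 + 58 = 66
= 522/66 = 87/11

87/11


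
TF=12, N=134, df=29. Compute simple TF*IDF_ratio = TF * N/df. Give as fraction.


TF * (N/df)
= 12 * (134/29)
= 12 * 134/29
= 1608/29

1608/29


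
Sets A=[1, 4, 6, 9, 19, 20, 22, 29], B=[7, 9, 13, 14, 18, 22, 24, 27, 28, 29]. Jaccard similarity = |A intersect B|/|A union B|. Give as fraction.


A intersect B = [9, 22, 29]
|A intersect B| = 3
A union B = [1, 4, 6, 7, 9, 13, 14, 18, 19, 20, 22, 24, 27, 28, 29]
|A union B| = 15
Jaccard = 3/15 = 1/5

1/5


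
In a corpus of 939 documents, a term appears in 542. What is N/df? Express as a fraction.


IDF ratio = N / df
= 939 / 542
= 939/542

939/542


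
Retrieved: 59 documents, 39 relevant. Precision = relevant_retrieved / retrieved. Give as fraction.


Precision = relevant_retrieved / total_retrieved
= 39 / 59
= 39 / (39 + 20)
= 39/59

39/59


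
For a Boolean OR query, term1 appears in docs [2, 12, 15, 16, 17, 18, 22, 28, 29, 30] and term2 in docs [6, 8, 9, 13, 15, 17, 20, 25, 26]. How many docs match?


Boolean OR: find union of posting lists
term1 docs: [2, 12, 15, 16, 17, 18, 22, 28, 29, 30]
term2 docs: [6, 8, 9, 13, 15, 17, 20, 25, 26]
Union: [2, 6, 8, 9, 12, 13, 15, 16, 17, 18, 20, 22, 25, 26, 28, 29, 30]
|union| = 17

17


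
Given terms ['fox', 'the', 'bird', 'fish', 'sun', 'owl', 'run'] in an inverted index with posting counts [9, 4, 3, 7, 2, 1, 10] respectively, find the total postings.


Summing posting list sizes:
'fox': 9 postings
'the': 4 postings
'bird': 3 postings
'fish': 7 postings
'sun': 2 postings
'owl': 1 postings
'run': 10 postings
Total = 9 + 4 + 3 + 7 + 2 + 1 + 10 = 36

36


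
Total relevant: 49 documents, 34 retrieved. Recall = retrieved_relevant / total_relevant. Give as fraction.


Recall = retrieved_relevant / total_relevant
= 34 / 49
= 34 / (34 + 15)
= 34/49

34/49


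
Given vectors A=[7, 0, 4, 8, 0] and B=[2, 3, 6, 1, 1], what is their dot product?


Dot product = sum of element-wise products
A[0]*B[0] = 7*2 = 14
A[1]*B[1] = 0*3 = 0
A[2]*B[2] = 4*6 = 24
A[3]*B[3] = 8*1 = 8
A[4]*B[4] = 0*1 = 0
Sum = 14 + 0 + 24 + 8 + 0 = 46

46


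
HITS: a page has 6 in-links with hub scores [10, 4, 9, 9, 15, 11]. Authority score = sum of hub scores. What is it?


Authority = sum of hub scores of in-linkers
In-link 1: hub score = 10
In-link 2: hub score = 4
In-link 3: hub score = 9
In-link 4: hub score = 9
In-link 5: hub score = 15
In-link 6: hub score = 11
Authority = 10 + 4 + 9 + 9 + 15 + 11 = 58

58


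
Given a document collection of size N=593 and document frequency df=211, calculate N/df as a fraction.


IDF ratio = N / df
= 593 / 211
= 593/211

593/211


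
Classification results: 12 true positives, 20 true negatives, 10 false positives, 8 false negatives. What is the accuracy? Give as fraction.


Accuracy = (TP + TN) / (TP + TN + FP + FN)
TP + TN = 12 + 20 = 32
Total = 12 + 20 + 10 + 8 = 50
Accuracy = 32 / 50 = 16/25

16/25


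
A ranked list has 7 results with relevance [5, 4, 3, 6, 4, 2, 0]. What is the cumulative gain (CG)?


Cumulative Gain = sum of relevance scores
Position 1: rel=5, running sum=5
Position 2: rel=4, running sum=9
Position 3: rel=3, running sum=12
Position 4: rel=6, running sum=18
Position 5: rel=4, running sum=22
Position 6: rel=2, running sum=24
Position 7: rel=0, running sum=24
CG = 24

24


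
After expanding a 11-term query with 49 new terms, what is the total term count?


Original terms: 11
Expansion terms: 49
Total = 11 + 49 = 60

60


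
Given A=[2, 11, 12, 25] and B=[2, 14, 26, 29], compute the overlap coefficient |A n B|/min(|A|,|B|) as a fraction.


A intersect B = [2]
|A intersect B| = 1
min(|A|, |B|) = min(4, 4) = 4
Overlap = 1 / 4 = 1/4

1/4


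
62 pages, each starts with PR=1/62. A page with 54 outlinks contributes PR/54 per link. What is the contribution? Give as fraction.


Initial PR = 1/62 = 1/62
Outlinks = 54
Contribution per link = PR / outlinks
= 1/62 / 54
= 1/3348

1/3348


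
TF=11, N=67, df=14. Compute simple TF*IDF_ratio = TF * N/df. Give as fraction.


TF * (N/df)
= 11 * (67/14)
= 11 * 67/14
= 737/14

737/14


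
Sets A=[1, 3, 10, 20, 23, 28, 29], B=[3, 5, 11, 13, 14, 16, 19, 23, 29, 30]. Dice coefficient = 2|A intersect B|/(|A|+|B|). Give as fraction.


A intersect B = [3, 23, 29]
|A intersect B| = 3
|A| = 7, |B| = 10
Dice = 2*3 / (7+10)
= 6 / 17 = 6/17

6/17


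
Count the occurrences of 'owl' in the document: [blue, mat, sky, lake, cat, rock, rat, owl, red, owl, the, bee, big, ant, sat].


Document has 15 words
Scanning for 'owl':
Found at positions: [7, 9]
Count = 2

2


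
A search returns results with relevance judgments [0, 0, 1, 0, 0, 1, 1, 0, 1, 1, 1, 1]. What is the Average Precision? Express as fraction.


Computing P@k for each relevant position:
Position 1: not relevant
Position 2: not relevant
Position 3: relevant, P@3 = 1/3 = 1/3
Position 4: not relevant
Position 5: not relevant
Position 6: relevant, P@6 = 2/6 = 1/3
Position 7: relevant, P@7 = 3/7 = 3/7
Position 8: not relevant
Position 9: relevant, P@9 = 4/9 = 4/9
Position 10: relevant, P@10 = 5/10 = 1/2
Position 11: relevant, P@11 = 6/11 = 6/11
Position 12: relevant, P@12 = 7/12 = 7/12
Sum of P@k = 1/3 + 1/3 + 3/7 + 4/9 + 1/2 + 6/11 + 7/12 = 8783/2772
AP = 8783/2772 / 7 = 8783/19404

8783/19404


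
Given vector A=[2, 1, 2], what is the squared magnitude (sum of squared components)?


|A|^2 = sum of squared components
A[0]^2 = 2^2 = 4
A[1]^2 = 1^2 = 1
A[2]^2 = 2^2 = 4
Sum = 4 + 1 + 4 = 9

9


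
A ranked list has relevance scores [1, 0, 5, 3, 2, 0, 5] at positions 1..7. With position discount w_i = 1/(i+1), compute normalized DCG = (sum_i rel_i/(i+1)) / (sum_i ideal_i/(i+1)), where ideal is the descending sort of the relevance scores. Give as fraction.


Position discount weights w_i = 1/(i+1) for i=1..7:
Weights = [1/2, 1/3, 1/4, 1/5, 1/6, 1/7, 1/8]
Actual relevance: [1, 0, 5, 3, 2, 0, 5]
DCG = 1/2 + 0/3 + 5/4 + 3/5 + 2/6 + 0/7 + 5/8 = 397/120
Ideal relevance (sorted desc): [5, 5, 3, 2, 1, 0, 0]
Ideal DCG = 5/2 + 5/3 + 3/4 + 2/5 + 1/6 + 0/7 + 0/8 = 329/60
nDCG = DCG / ideal_DCG = 397/120 / 329/60 = 397/658

397/658


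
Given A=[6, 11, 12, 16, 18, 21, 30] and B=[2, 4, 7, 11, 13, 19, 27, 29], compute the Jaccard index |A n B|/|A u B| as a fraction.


A intersect B = [11]
|A intersect B| = 1
A union B = [2, 4, 6, 7, 11, 12, 13, 16, 18, 19, 21, 27, 29, 30]
|A union B| = 14
Jaccard = 1/14 = 1/14

1/14


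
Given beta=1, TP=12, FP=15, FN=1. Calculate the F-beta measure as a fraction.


P = TP/(TP+FP) = 12/27 = 4/9
R = TP/(TP+FN) = 12/13 = 12/13
beta^2 = 1^2 = 1
(1 + beta^2) = 2
Numerator = (1+beta^2)*P*R = 32/39
Denominator = beta^2*P + R = 4/9 + 12/13 = 160/117
F_beta = 3/5

3/5


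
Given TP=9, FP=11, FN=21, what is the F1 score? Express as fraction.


F1 = 2 * P * R / (P + R)
P = TP/(TP+FP) = 9/20 = 9/20
R = TP/(TP+FN) = 9/30 = 3/10
2 * P * R = 2 * 9/20 * 3/10 = 27/100
P + R = 9/20 + 3/10 = 3/4
F1 = 27/100 / 3/4 = 9/25

9/25


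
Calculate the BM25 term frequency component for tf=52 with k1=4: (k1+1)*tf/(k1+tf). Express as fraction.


BM25 TF component = (k1+1)*tf / (k1+tf)
k1 = 4, tf = 52
Numerator = (4+1)*52 = 260
Denominator = 4 + 52 = 56
= 260/56 = 65/14

65/14


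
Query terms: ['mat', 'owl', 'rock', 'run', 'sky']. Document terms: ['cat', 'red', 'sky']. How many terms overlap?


Query terms: ['mat', 'owl', 'rock', 'run', 'sky']
Document terms: ['cat', 'red', 'sky']
Common terms: ['sky']
Overlap count = 1

1


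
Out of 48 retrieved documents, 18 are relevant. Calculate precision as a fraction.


Precision = relevant_retrieved / total_retrieved
= 18 / 48
= 18 / (18 + 30)
= 3/8

3/8


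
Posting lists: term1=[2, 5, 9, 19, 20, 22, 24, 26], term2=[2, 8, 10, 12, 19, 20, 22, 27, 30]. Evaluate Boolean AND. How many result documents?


Boolean AND: find intersection of posting lists
term1 docs: [2, 5, 9, 19, 20, 22, 24, 26]
term2 docs: [2, 8, 10, 12, 19, 20, 22, 27, 30]
Intersection: [2, 19, 20, 22]
|intersection| = 4

4


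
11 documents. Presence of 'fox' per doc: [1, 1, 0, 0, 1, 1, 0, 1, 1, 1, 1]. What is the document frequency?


Checking each document for 'fox':
Doc 1: present
Doc 2: present
Doc 3: absent
Doc 4: absent
Doc 5: present
Doc 6: present
Doc 7: absent
Doc 8: present
Doc 9: present
Doc 10: present
Doc 11: present
df = sum of presences = 1 + 1 + 0 + 0 + 1 + 1 + 0 + 1 + 1 + 1 + 1 = 8

8


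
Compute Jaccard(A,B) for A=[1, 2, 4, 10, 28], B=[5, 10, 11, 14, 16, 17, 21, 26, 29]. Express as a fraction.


A intersect B = [10]
|A intersect B| = 1
A union B = [1, 2, 4, 5, 10, 11, 14, 16, 17, 21, 26, 28, 29]
|A union B| = 13
Jaccard = 1/13 = 1/13

1/13


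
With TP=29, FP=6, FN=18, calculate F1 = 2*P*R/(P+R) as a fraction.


F1 = 2 * P * R / (P + R)
P = TP/(TP+FP) = 29/35 = 29/35
R = TP/(TP+FN) = 29/47 = 29/47
2 * P * R = 2 * 29/35 * 29/47 = 1682/1645
P + R = 29/35 + 29/47 = 2378/1645
F1 = 1682/1645 / 2378/1645 = 29/41

29/41


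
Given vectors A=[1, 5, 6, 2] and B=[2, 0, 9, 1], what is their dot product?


Dot product = sum of element-wise products
A[0]*B[0] = 1*2 = 2
A[1]*B[1] = 5*0 = 0
A[2]*B[2] = 6*9 = 54
A[3]*B[3] = 2*1 = 2
Sum = 2 + 0 + 54 + 2 = 58

58


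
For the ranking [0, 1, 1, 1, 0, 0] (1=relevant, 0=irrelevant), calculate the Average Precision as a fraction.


Computing P@k for each relevant position:
Position 1: not relevant
Position 2: relevant, P@2 = 1/2 = 1/2
Position 3: relevant, P@3 = 2/3 = 2/3
Position 4: relevant, P@4 = 3/4 = 3/4
Position 5: not relevant
Position 6: not relevant
Sum of P@k = 1/2 + 2/3 + 3/4 = 23/12
AP = 23/12 / 3 = 23/36

23/36


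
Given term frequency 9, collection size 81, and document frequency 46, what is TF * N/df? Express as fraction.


TF * (N/df)
= 9 * (81/46)
= 9 * 81/46
= 729/46

729/46


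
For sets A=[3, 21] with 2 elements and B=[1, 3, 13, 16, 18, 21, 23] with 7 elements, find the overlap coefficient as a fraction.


A intersect B = [3, 21]
|A intersect B| = 2
min(|A|, |B|) = min(2, 7) = 2
Overlap = 2 / 2 = 1

1


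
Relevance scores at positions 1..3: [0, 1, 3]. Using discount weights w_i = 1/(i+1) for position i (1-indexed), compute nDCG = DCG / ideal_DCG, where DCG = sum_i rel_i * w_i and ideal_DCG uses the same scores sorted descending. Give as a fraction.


Position discount weights w_i = 1/(i+1) for i=1..3:
Weights = [1/2, 1/3, 1/4]
Actual relevance: [0, 1, 3]
DCG = 0/2 + 1/3 + 3/4 = 13/12
Ideal relevance (sorted desc): [3, 1, 0]
Ideal DCG = 3/2 + 1/3 + 0/4 = 11/6
nDCG = DCG / ideal_DCG = 13/12 / 11/6 = 13/22

13/22


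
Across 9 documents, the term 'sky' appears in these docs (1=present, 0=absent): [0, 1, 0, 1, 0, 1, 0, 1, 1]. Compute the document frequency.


Checking each document for 'sky':
Doc 1: absent
Doc 2: present
Doc 3: absent
Doc 4: present
Doc 5: absent
Doc 6: present
Doc 7: absent
Doc 8: present
Doc 9: present
df = sum of presences = 0 + 1 + 0 + 1 + 0 + 1 + 0 + 1 + 1 = 5

5


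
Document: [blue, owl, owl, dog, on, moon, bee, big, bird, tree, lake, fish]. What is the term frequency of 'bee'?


Document has 12 words
Scanning for 'bee':
Found at positions: [6]
Count = 1

1


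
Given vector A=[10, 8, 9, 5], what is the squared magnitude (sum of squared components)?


|A|^2 = sum of squared components
A[0]^2 = 10^2 = 100
A[1]^2 = 8^2 = 64
A[2]^2 = 9^2 = 81
A[3]^2 = 5^2 = 25
Sum = 100 + 64 + 81 + 25 = 270

270


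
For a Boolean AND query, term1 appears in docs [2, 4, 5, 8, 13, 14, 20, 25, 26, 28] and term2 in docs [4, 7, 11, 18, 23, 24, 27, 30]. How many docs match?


Boolean AND: find intersection of posting lists
term1 docs: [2, 4, 5, 8, 13, 14, 20, 25, 26, 28]
term2 docs: [4, 7, 11, 18, 23, 24, 27, 30]
Intersection: [4]
|intersection| = 1

1


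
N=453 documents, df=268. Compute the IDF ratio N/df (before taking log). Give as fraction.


IDF ratio = N / df
= 453 / 268
= 453/268

453/268


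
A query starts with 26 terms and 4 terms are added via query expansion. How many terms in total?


Original terms: 26
Expansion terms: 4
Total = 26 + 4 = 30

30


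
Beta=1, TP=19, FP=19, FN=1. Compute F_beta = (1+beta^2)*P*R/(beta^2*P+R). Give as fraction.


P = TP/(TP+FP) = 19/38 = 1/2
R = TP/(TP+FN) = 19/20 = 19/20
beta^2 = 1^2 = 1
(1 + beta^2) = 2
Numerator = (1+beta^2)*P*R = 19/20
Denominator = beta^2*P + R = 1/2 + 19/20 = 29/20
F_beta = 19/29

19/29


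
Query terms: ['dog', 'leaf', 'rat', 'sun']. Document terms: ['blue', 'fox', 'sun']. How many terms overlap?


Query terms: ['dog', 'leaf', 'rat', 'sun']
Document terms: ['blue', 'fox', 'sun']
Common terms: ['sun']
Overlap count = 1

1


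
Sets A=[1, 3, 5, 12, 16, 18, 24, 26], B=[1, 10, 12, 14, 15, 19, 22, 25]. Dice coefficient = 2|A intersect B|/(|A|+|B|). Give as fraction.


A intersect B = [1, 12]
|A intersect B| = 2
|A| = 8, |B| = 8
Dice = 2*2 / (8+8)
= 4 / 16 = 1/4

1/4


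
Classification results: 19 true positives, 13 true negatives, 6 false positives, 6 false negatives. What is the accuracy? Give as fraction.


Accuracy = (TP + TN) / (TP + TN + FP + FN)
TP + TN = 19 + 13 = 32
Total = 19 + 13 + 6 + 6 = 44
Accuracy = 32 / 44 = 8/11

8/11


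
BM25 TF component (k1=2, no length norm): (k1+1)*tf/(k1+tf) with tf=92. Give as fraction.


BM25 TF component = (k1+1)*tf / (k1+tf)
k1 = 2, tf = 92
Numerator = (2+1)*92 = 276
Denominator = 2 + 92 = 94
= 276/94 = 138/47

138/47


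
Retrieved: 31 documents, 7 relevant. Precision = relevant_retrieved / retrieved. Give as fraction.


Precision = relevant_retrieved / total_retrieved
= 7 / 31
= 7 / (7 + 24)
= 7/31

7/31


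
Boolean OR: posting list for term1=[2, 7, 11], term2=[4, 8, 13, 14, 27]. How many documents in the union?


Boolean OR: find union of posting lists
term1 docs: [2, 7, 11]
term2 docs: [4, 8, 13, 14, 27]
Union: [2, 4, 7, 8, 11, 13, 14, 27]
|union| = 8

8


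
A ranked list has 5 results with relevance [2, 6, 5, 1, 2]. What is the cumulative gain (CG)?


Cumulative Gain = sum of relevance scores
Position 1: rel=2, running sum=2
Position 2: rel=6, running sum=8
Position 3: rel=5, running sum=13
Position 4: rel=1, running sum=14
Position 5: rel=2, running sum=16
CG = 16

16


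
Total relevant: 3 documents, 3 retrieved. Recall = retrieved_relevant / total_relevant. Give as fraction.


Recall = retrieved_relevant / total_relevant
= 3 / 3
= 3 / (3 + 0)
= 1

1


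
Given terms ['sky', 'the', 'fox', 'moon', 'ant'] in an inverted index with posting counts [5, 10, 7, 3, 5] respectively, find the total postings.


Summing posting list sizes:
'sky': 5 postings
'the': 10 postings
'fox': 7 postings
'moon': 3 postings
'ant': 5 postings
Total = 5 + 10 + 7 + 3 + 5 = 30

30


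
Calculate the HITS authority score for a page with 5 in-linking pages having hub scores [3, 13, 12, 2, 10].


Authority = sum of hub scores of in-linkers
In-link 1: hub score = 3
In-link 2: hub score = 13
In-link 3: hub score = 12
In-link 4: hub score = 2
In-link 5: hub score = 10
Authority = 3 + 13 + 12 + 2 + 10 = 40

40


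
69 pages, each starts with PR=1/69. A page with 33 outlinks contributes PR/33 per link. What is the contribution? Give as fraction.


Initial PR = 1/69 = 1/69
Outlinks = 33
Contribution per link = PR / outlinks
= 1/69 / 33
= 1/2277

1/2277


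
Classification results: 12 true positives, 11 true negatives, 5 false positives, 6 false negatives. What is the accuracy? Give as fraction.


Accuracy = (TP + TN) / (TP + TN + FP + FN)
TP + TN = 12 + 11 = 23
Total = 12 + 11 + 5 + 6 = 34
Accuracy = 23 / 34 = 23/34

23/34


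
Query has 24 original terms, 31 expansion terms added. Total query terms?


Original terms: 24
Expansion terms: 31
Total = 24 + 31 = 55

55


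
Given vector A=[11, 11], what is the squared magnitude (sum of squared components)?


|A|^2 = sum of squared components
A[0]^2 = 11^2 = 121
A[1]^2 = 11^2 = 121
Sum = 121 + 121 = 242

242


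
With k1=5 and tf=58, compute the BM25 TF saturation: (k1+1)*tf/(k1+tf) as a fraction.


BM25 TF component = (k1+1)*tf / (k1+tf)
k1 = 5, tf = 58
Numerator = (5+1)*58 = 348
Denominator = 5 + 58 = 63
= 348/63 = 116/21

116/21


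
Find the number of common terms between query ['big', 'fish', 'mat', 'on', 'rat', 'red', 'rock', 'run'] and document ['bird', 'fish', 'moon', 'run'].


Query terms: ['big', 'fish', 'mat', 'on', 'rat', 'red', 'rock', 'run']
Document terms: ['bird', 'fish', 'moon', 'run']
Common terms: ['fish', 'run']
Overlap count = 2

2


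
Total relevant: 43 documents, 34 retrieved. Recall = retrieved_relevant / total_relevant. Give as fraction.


Recall = retrieved_relevant / total_relevant
= 34 / 43
= 34 / (34 + 9)
= 34/43

34/43


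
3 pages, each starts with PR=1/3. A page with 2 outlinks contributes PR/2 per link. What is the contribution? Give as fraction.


Initial PR = 1/3 = 1/3
Outlinks = 2
Contribution per link = PR / outlinks
= 1/3 / 2
= 1/6

1/6


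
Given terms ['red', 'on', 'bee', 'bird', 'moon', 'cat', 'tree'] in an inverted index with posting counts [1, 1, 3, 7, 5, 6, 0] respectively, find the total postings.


Summing posting list sizes:
'red': 1 postings
'on': 1 postings
'bee': 3 postings
'bird': 7 postings
'moon': 5 postings
'cat': 6 postings
'tree': 0 postings
Total = 1 + 1 + 3 + 7 + 5 + 6 + 0 = 23

23


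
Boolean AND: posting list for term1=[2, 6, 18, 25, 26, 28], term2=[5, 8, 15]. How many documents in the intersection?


Boolean AND: find intersection of posting lists
term1 docs: [2, 6, 18, 25, 26, 28]
term2 docs: [5, 8, 15]
Intersection: []
|intersection| = 0

0


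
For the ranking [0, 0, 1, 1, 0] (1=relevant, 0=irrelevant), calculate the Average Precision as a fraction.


Computing P@k for each relevant position:
Position 1: not relevant
Position 2: not relevant
Position 3: relevant, P@3 = 1/3 = 1/3
Position 4: relevant, P@4 = 2/4 = 1/2
Position 5: not relevant
Sum of P@k = 1/3 + 1/2 = 5/6
AP = 5/6 / 2 = 5/12

5/12


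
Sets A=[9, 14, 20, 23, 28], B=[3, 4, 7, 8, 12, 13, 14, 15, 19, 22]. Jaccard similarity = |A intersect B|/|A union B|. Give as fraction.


A intersect B = [14]
|A intersect B| = 1
A union B = [3, 4, 7, 8, 9, 12, 13, 14, 15, 19, 20, 22, 23, 28]
|A union B| = 14
Jaccard = 1/14 = 1/14

1/14


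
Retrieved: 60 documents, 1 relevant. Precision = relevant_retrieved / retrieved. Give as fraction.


Precision = relevant_retrieved / total_retrieved
= 1 / 60
= 1 / (1 + 59)
= 1/60

1/60


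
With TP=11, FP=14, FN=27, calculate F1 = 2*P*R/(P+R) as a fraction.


F1 = 2 * P * R / (P + R)
P = TP/(TP+FP) = 11/25 = 11/25
R = TP/(TP+FN) = 11/38 = 11/38
2 * P * R = 2 * 11/25 * 11/38 = 121/475
P + R = 11/25 + 11/38 = 693/950
F1 = 121/475 / 693/950 = 22/63

22/63


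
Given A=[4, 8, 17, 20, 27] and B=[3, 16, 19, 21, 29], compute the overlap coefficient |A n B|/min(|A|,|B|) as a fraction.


A intersect B = []
|A intersect B| = 0
min(|A|, |B|) = min(5, 5) = 5
Overlap = 0 / 5 = 0

0


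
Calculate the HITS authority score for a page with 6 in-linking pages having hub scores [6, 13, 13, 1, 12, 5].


Authority = sum of hub scores of in-linkers
In-link 1: hub score = 6
In-link 2: hub score = 13
In-link 3: hub score = 13
In-link 4: hub score = 1
In-link 5: hub score = 12
In-link 6: hub score = 5
Authority = 6 + 13 + 13 + 1 + 12 + 5 = 50

50


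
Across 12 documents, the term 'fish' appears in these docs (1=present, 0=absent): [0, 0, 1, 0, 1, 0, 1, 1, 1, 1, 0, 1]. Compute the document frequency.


Checking each document for 'fish':
Doc 1: absent
Doc 2: absent
Doc 3: present
Doc 4: absent
Doc 5: present
Doc 6: absent
Doc 7: present
Doc 8: present
Doc 9: present
Doc 10: present
Doc 11: absent
Doc 12: present
df = sum of presences = 0 + 0 + 1 + 0 + 1 + 0 + 1 + 1 + 1 + 1 + 0 + 1 = 7

7


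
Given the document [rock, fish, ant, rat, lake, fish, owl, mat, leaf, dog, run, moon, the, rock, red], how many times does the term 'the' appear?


Document has 15 words
Scanning for 'the':
Found at positions: [12]
Count = 1

1


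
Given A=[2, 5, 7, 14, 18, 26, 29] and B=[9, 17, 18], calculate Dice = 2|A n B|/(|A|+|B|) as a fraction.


A intersect B = [18]
|A intersect B| = 1
|A| = 7, |B| = 3
Dice = 2*1 / (7+3)
= 2 / 10 = 1/5

1/5


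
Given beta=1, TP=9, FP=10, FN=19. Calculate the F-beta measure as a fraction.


P = TP/(TP+FP) = 9/19 = 9/19
R = TP/(TP+FN) = 9/28 = 9/28
beta^2 = 1^2 = 1
(1 + beta^2) = 2
Numerator = (1+beta^2)*P*R = 81/266
Denominator = beta^2*P + R = 9/19 + 9/28 = 423/532
F_beta = 18/47

18/47


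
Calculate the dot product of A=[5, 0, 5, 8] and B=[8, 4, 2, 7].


Dot product = sum of element-wise products
A[0]*B[0] = 5*8 = 40
A[1]*B[1] = 0*4 = 0
A[2]*B[2] = 5*2 = 10
A[3]*B[3] = 8*7 = 56
Sum = 40 + 0 + 10 + 56 = 106

106


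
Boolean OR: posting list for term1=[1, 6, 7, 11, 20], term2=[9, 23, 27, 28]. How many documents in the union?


Boolean OR: find union of posting lists
term1 docs: [1, 6, 7, 11, 20]
term2 docs: [9, 23, 27, 28]
Union: [1, 6, 7, 9, 11, 20, 23, 27, 28]
|union| = 9

9


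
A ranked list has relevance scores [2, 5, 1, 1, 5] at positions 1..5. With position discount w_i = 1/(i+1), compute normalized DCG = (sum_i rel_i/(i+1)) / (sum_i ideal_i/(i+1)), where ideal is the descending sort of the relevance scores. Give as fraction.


Position discount weights w_i = 1/(i+1) for i=1..5:
Weights = [1/2, 1/3, 1/4, 1/5, 1/6]
Actual relevance: [2, 5, 1, 1, 5]
DCG = 2/2 + 5/3 + 1/4 + 1/5 + 5/6 = 79/20
Ideal relevance (sorted desc): [5, 5, 2, 1, 1]
Ideal DCG = 5/2 + 5/3 + 2/4 + 1/5 + 1/6 = 151/30
nDCG = DCG / ideal_DCG = 79/20 / 151/30 = 237/302

237/302


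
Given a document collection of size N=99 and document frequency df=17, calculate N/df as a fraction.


IDF ratio = N / df
= 99 / 17
= 99/17

99/17


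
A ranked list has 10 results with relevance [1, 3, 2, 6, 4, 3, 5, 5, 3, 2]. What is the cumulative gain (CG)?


Cumulative Gain = sum of relevance scores
Position 1: rel=1, running sum=1
Position 2: rel=3, running sum=4
Position 3: rel=2, running sum=6
Position 4: rel=6, running sum=12
Position 5: rel=4, running sum=16
Position 6: rel=3, running sum=19
Position 7: rel=5, running sum=24
Position 8: rel=5, running sum=29
Position 9: rel=3, running sum=32
Position 10: rel=2, running sum=34
CG = 34

34


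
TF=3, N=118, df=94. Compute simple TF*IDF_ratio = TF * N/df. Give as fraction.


TF * (N/df)
= 3 * (118/94)
= 3 * 59/47
= 177/47

177/47


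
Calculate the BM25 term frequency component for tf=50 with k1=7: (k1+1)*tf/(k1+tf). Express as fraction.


BM25 TF component = (k1+1)*tf / (k1+tf)
k1 = 7, tf = 50
Numerator = (7+1)*50 = 400
Denominator = 7 + 50 = 57
= 400/57 = 400/57

400/57


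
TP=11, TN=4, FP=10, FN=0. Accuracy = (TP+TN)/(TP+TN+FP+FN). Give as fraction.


Accuracy = (TP + TN) / (TP + TN + FP + FN)
TP + TN = 11 + 4 = 15
Total = 11 + 4 + 10 + 0 = 25
Accuracy = 15 / 25 = 3/5

3/5


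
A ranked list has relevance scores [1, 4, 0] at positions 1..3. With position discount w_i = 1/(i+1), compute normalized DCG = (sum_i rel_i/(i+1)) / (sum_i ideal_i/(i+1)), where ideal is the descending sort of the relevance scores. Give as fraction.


Position discount weights w_i = 1/(i+1) for i=1..3:
Weights = [1/2, 1/3, 1/4]
Actual relevance: [1, 4, 0]
DCG = 1/2 + 4/3 + 0/4 = 11/6
Ideal relevance (sorted desc): [4, 1, 0]
Ideal DCG = 4/2 + 1/3 + 0/4 = 7/3
nDCG = DCG / ideal_DCG = 11/6 / 7/3 = 11/14

11/14


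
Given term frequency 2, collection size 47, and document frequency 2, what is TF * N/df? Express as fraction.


TF * (N/df)
= 2 * (47/2)
= 2 * 47/2
= 47

47


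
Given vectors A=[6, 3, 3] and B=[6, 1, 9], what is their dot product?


Dot product = sum of element-wise products
A[0]*B[0] = 6*6 = 36
A[1]*B[1] = 3*1 = 3
A[2]*B[2] = 3*9 = 27
Sum = 36 + 3 + 27 = 66

66


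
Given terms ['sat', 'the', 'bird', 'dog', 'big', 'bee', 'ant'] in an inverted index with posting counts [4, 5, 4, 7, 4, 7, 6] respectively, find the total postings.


Summing posting list sizes:
'sat': 4 postings
'the': 5 postings
'bird': 4 postings
'dog': 7 postings
'big': 4 postings
'bee': 7 postings
'ant': 6 postings
Total = 4 + 5 + 4 + 7 + 4 + 7 + 6 = 37

37


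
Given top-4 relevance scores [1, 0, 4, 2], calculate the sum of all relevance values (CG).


Cumulative Gain = sum of relevance scores
Position 1: rel=1, running sum=1
Position 2: rel=0, running sum=1
Position 3: rel=4, running sum=5
Position 4: rel=2, running sum=7
CG = 7

7


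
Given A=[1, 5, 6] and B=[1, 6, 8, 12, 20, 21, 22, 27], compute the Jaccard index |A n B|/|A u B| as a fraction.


A intersect B = [1, 6]
|A intersect B| = 2
A union B = [1, 5, 6, 8, 12, 20, 21, 22, 27]
|A union B| = 9
Jaccard = 2/9 = 2/9

2/9


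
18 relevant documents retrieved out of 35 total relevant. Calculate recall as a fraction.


Recall = retrieved_relevant / total_relevant
= 18 / 35
= 18 / (18 + 17)
= 18/35

18/35


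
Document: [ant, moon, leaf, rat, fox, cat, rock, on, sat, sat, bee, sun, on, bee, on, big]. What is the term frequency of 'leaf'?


Document has 16 words
Scanning for 'leaf':
Found at positions: [2]
Count = 1

1


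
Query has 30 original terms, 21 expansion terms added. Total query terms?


Original terms: 30
Expansion terms: 21
Total = 30 + 21 = 51

51


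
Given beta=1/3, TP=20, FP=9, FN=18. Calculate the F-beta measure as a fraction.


P = TP/(TP+FP) = 20/29 = 20/29
R = TP/(TP+FN) = 20/38 = 10/19
beta^2 = 1/3^2 = 1/9
(1 + beta^2) = 10/9
Numerator = (1+beta^2)*P*R = 2000/4959
Denominator = beta^2*P + R = 20/261 + 10/19 = 2990/4959
F_beta = 200/299

200/299


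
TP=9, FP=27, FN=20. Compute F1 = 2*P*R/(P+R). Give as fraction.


F1 = 2 * P * R / (P + R)
P = TP/(TP+FP) = 9/36 = 1/4
R = TP/(TP+FN) = 9/29 = 9/29
2 * P * R = 2 * 1/4 * 9/29 = 9/58
P + R = 1/4 + 9/29 = 65/116
F1 = 9/58 / 65/116 = 18/65

18/65


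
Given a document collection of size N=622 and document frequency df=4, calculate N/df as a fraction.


IDF ratio = N / df
= 622 / 4
= 311/2

311/2


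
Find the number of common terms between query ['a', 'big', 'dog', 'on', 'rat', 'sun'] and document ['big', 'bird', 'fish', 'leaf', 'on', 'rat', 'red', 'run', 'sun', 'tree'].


Query terms: ['a', 'big', 'dog', 'on', 'rat', 'sun']
Document terms: ['big', 'bird', 'fish', 'leaf', 'on', 'rat', 'red', 'run', 'sun', 'tree']
Common terms: ['big', 'on', 'rat', 'sun']
Overlap count = 4

4


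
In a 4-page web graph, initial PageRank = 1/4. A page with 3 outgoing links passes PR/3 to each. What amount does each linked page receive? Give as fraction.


Initial PR = 1/4 = 1/4
Outlinks = 3
Contribution per link = PR / outlinks
= 1/4 / 3
= 1/12

1/12


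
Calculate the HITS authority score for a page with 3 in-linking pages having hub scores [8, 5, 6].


Authority = sum of hub scores of in-linkers
In-link 1: hub score = 8
In-link 2: hub score = 5
In-link 3: hub score = 6
Authority = 8 + 5 + 6 = 19

19


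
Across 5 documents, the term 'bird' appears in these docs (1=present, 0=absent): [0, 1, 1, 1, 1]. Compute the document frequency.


Checking each document for 'bird':
Doc 1: absent
Doc 2: present
Doc 3: present
Doc 4: present
Doc 5: present
df = sum of presences = 0 + 1 + 1 + 1 + 1 = 4

4


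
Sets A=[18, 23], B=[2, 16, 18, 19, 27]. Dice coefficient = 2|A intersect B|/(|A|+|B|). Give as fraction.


A intersect B = [18]
|A intersect B| = 1
|A| = 2, |B| = 5
Dice = 2*1 / (2+5)
= 2 / 7 = 2/7

2/7


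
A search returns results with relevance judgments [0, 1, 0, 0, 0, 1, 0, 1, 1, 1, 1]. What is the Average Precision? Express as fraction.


Computing P@k for each relevant position:
Position 1: not relevant
Position 2: relevant, P@2 = 1/2 = 1/2
Position 3: not relevant
Position 4: not relevant
Position 5: not relevant
Position 6: relevant, P@6 = 2/6 = 1/3
Position 7: not relevant
Position 8: relevant, P@8 = 3/8 = 3/8
Position 9: relevant, P@9 = 4/9 = 4/9
Position 10: relevant, P@10 = 5/10 = 1/2
Position 11: relevant, P@11 = 6/11 = 6/11
Sum of P@k = 1/2 + 1/3 + 3/8 + 4/9 + 1/2 + 6/11 = 2137/792
AP = 2137/792 / 6 = 2137/4752

2137/4752


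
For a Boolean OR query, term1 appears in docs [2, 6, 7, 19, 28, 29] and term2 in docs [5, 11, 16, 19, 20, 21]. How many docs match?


Boolean OR: find union of posting lists
term1 docs: [2, 6, 7, 19, 28, 29]
term2 docs: [5, 11, 16, 19, 20, 21]
Union: [2, 5, 6, 7, 11, 16, 19, 20, 21, 28, 29]
|union| = 11

11


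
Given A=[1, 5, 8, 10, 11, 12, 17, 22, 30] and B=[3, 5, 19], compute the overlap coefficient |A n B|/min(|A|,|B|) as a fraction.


A intersect B = [5]
|A intersect B| = 1
min(|A|, |B|) = min(9, 3) = 3
Overlap = 1 / 3 = 1/3

1/3


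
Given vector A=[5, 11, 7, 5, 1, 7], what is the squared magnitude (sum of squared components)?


|A|^2 = sum of squared components
A[0]^2 = 5^2 = 25
A[1]^2 = 11^2 = 121
A[2]^2 = 7^2 = 49
A[3]^2 = 5^2 = 25
A[4]^2 = 1^2 = 1
A[5]^2 = 7^2 = 49
Sum = 25 + 121 + 49 + 25 + 1 + 49 = 270

270


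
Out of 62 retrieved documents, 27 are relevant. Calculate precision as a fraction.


Precision = relevant_retrieved / total_retrieved
= 27 / 62
= 27 / (27 + 35)
= 27/62

27/62


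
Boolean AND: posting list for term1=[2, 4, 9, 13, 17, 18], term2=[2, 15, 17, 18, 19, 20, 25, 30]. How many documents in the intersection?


Boolean AND: find intersection of posting lists
term1 docs: [2, 4, 9, 13, 17, 18]
term2 docs: [2, 15, 17, 18, 19, 20, 25, 30]
Intersection: [2, 17, 18]
|intersection| = 3

3


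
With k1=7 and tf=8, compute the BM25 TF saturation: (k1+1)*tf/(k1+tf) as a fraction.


BM25 TF component = (k1+1)*tf / (k1+tf)
k1 = 7, tf = 8
Numerator = (7+1)*8 = 64
Denominator = 7 + 8 = 15
= 64/15 = 64/15

64/15


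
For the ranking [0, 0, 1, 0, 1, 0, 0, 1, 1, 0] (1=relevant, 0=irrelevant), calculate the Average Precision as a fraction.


Computing P@k for each relevant position:
Position 1: not relevant
Position 2: not relevant
Position 3: relevant, P@3 = 1/3 = 1/3
Position 4: not relevant
Position 5: relevant, P@5 = 2/5 = 2/5
Position 6: not relevant
Position 7: not relevant
Position 8: relevant, P@8 = 3/8 = 3/8
Position 9: relevant, P@9 = 4/9 = 4/9
Position 10: not relevant
Sum of P@k = 1/3 + 2/5 + 3/8 + 4/9 = 559/360
AP = 559/360 / 4 = 559/1440

559/1440


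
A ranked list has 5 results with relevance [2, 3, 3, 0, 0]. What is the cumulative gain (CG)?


Cumulative Gain = sum of relevance scores
Position 1: rel=2, running sum=2
Position 2: rel=3, running sum=5
Position 3: rel=3, running sum=8
Position 4: rel=0, running sum=8
Position 5: rel=0, running sum=8
CG = 8

8


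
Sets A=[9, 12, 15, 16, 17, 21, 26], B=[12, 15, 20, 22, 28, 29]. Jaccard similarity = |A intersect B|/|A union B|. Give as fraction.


A intersect B = [12, 15]
|A intersect B| = 2
A union B = [9, 12, 15, 16, 17, 20, 21, 22, 26, 28, 29]
|A union B| = 11
Jaccard = 2/11 = 2/11

2/11


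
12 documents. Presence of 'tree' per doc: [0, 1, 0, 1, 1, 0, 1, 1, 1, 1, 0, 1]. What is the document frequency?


Checking each document for 'tree':
Doc 1: absent
Doc 2: present
Doc 3: absent
Doc 4: present
Doc 5: present
Doc 6: absent
Doc 7: present
Doc 8: present
Doc 9: present
Doc 10: present
Doc 11: absent
Doc 12: present
df = sum of presences = 0 + 1 + 0 + 1 + 1 + 0 + 1 + 1 + 1 + 1 + 0 + 1 = 8

8


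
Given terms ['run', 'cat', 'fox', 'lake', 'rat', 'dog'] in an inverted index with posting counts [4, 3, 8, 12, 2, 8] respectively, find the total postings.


Summing posting list sizes:
'run': 4 postings
'cat': 3 postings
'fox': 8 postings
'lake': 12 postings
'rat': 2 postings
'dog': 8 postings
Total = 4 + 3 + 8 + 12 + 2 + 8 = 37

37


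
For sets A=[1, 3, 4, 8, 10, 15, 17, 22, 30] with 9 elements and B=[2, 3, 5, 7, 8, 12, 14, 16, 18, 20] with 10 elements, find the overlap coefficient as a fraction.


A intersect B = [3, 8]
|A intersect B| = 2
min(|A|, |B|) = min(9, 10) = 9
Overlap = 2 / 9 = 2/9

2/9


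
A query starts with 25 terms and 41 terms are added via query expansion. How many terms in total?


Original terms: 25
Expansion terms: 41
Total = 25 + 41 = 66

66


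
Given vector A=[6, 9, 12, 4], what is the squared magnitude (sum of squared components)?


|A|^2 = sum of squared components
A[0]^2 = 6^2 = 36
A[1]^2 = 9^2 = 81
A[2]^2 = 12^2 = 144
A[3]^2 = 4^2 = 16
Sum = 36 + 81 + 144 + 16 = 277

277


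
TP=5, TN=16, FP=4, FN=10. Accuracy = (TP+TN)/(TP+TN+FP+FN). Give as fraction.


Accuracy = (TP + TN) / (TP + TN + FP + FN)
TP + TN = 5 + 16 = 21
Total = 5 + 16 + 4 + 10 = 35
Accuracy = 21 / 35 = 3/5

3/5
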